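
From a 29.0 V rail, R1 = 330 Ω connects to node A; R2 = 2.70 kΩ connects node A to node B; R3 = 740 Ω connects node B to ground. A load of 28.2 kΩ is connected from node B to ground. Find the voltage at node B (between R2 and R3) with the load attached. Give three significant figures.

At node B, R3 is in parallel with the load: R3‖R_L = 721.1 Ω.
Below node A the resistance is R2 + (R3‖R_L) = 3421 Ω, so V_A = 29.0 × 3421/3751 = 26.45 V.
Then V_B = V_A × (R3‖R_L)/(R2 + R3‖R_L) = 26.45 × 721.1/3421 = 5.57 V.

V ≈ 5.57 V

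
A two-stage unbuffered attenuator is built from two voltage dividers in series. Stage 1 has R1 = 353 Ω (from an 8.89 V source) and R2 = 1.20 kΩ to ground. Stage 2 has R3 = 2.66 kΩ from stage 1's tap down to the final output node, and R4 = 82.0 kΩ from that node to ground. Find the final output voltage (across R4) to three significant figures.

V_out ≈ 6.63 V

Stage 2 presents R3+R4 = 84660 Ω as a load on stage 1's tap.
Stage 1's lower leg becomes R2‖(R3+R4) = 1183 Ω, so V_mid = 8.89 × 1183/1536 = 6.847 V.
Stage 2 is itself unloaded: V_out = V_mid × R4/(R3+R4) = 6.847 × 82000/84660 = 6.63 V.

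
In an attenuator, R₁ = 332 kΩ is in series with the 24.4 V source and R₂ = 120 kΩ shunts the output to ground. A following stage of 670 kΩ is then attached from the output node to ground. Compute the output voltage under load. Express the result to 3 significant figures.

V_out ≈ 5.72 V

The load sits in parallel with R₂: R₂‖R_L = (120 × 670) / (120 + 670) = 101.8 kΩ.
V_out = 24.4 × 101.8 / (332 + 101.8) = 24.4 × 101.8/433.8 = 5.72 V.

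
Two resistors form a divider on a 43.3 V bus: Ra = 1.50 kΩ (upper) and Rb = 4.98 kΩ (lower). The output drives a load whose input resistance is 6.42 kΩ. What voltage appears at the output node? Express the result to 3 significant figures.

V_out ≈ 28.2 V

The load sits in parallel with Rb: Rb‖R_L = (4.98 × 6.42) / (4.98 + 6.42) = 2.805 kΩ.
V_out = 43.3 × 2.805 / (1.50 + 2.805) = 43.3 × 2.805/4.305 = 28.2 V.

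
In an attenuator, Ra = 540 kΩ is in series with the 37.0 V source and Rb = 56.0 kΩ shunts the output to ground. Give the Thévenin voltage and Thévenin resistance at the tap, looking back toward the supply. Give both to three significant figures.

V_th = 3.48 V, R_th = 50.7 kΩ

V_th is the open-circuit tap voltage: 37.0 × 56.0/(540 + 56.0) = 3.48 V.
With the supply zeroed, Ra and Rb appear in parallel from the tap: R_th = Ra‖Rb = (540 × 56.0)/596.0 = 50.7 kΩ.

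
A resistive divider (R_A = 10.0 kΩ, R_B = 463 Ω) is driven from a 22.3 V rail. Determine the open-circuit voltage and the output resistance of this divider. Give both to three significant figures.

V_th is the open-circuit tap voltage: 22.3 × 463/(10000 + 463) = 0.987 V.
With the supply zeroed, R_A and R_B appear in parallel from the tap: R_th = R_A‖R_B = (10000 × 463)/10460 = 443 Ω.

V_th = 0.987 V, R_th = 443 Ω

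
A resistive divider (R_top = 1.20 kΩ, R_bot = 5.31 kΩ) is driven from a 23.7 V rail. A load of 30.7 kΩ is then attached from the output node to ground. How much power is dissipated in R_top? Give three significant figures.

Total resistance from the source is R_top + (R_bot‖R_L) = 5.727 kΩ, so I = 23.7/5.727 kΩ = 4.138 mA.
P = I²·R_top = (4.138 mA)² × 1.20 kΩ = 20.6 mW.

P ≈ 20.6 mW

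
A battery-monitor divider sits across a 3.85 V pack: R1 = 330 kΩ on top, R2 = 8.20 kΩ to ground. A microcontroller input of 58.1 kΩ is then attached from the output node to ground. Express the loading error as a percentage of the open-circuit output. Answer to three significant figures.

12.1 %

The divider's output (Thévenin) resistance is R1‖R2 = 8.001 kΩ.
Fractional drop under load = R_th/(R_th + R_L) = 8.001 / (8.001 + 58.1) = 0.1210.
So the output falls by 12.1 %.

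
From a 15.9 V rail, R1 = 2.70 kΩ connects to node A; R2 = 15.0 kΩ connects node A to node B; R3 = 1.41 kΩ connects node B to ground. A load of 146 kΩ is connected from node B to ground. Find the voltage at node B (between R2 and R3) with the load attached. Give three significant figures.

V ≈ 1.16 V

At node B, R3 is in parallel with the load: R3‖R_L = 1.397 kΩ.
Below node A the resistance is R2 + (R3‖R_L) = 16.40 kΩ, so V_A = 15.9 × 16.40/19.10 = 13.65 V.
Then V_B = V_A × (R3‖R_L)/(R2 + R3‖R_L) = 13.65 × 1.397/16.40 = 1.16 V.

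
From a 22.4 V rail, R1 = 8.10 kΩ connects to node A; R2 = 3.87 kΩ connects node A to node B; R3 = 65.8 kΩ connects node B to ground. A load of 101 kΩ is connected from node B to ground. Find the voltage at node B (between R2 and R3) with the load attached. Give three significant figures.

At node B, R3 is in parallel with the load: R3‖R_L = 39.84 kΩ.
Below node A the resistance is R2 + (R3‖R_L) = 43.71 kΩ, so V_A = 22.4 × 43.71/51.81 = 18.90 V.
Then V_B = V_A × (R3‖R_L)/(R2 + R3‖R_L) = 18.90 × 39.84/43.71 = 17.2 V.

V ≈ 17.2 V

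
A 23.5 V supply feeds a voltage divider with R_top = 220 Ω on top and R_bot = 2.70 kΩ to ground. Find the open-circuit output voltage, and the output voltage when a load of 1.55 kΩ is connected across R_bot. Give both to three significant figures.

Open-circuit: V = 23.5 × 2700/(220 + 2700) = 21.7 V.
With the load, R_bot becomes R_bot‖R_L = 984.7 Ω, so V = 23.5 × 984.7/1205 = 19.2 V.

Unloaded: 21.7 V; loaded: 19.2 V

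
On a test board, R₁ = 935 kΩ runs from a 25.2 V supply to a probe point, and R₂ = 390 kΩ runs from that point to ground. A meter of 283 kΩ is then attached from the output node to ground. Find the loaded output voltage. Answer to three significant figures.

The load sits in parallel with R₂: R₂‖R_L = (390 × 283) / (390 + 283) = 164.0 kΩ.
V_out = 25.2 × 164.0 / (935 + 164.0) = 25.2 × 164.0/1099 = 3.76 V.
(Unloaded it would have been 7.42 V.)

V_out ≈ 3.76 V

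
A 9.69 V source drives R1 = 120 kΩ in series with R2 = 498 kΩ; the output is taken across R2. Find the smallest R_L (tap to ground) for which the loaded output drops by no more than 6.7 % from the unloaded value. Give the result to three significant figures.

R_L(min) ≈ 1.35 MΩ

Output resistance R_th = R1‖R2 = (120 × 498)/618.0 = 96.70 kΩ.
The fractional drop is R_th/(R_th + R_L); requiring this ≤ 0.0670 gives R_L ≥ R_th(1/0.0670 − 1) = 96.70 × 13.93 = 1.35 MΩ.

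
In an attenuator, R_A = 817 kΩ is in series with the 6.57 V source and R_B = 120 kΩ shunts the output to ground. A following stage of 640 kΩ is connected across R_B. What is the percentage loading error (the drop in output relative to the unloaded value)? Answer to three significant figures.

14.1 %

The divider's output (Thévenin) resistance is R_A‖R_B = 104.6 kΩ.
Fractional drop under load = R_th/(R_th + R_L) = 104.6 / (104.6 + 640) = 0.1405.
So the output falls by 14.1 %.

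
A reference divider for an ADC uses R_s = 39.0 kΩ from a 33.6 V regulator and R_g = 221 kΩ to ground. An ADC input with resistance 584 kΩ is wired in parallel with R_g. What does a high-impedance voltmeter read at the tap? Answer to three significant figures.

The load sits in parallel with R_g: R_g‖R_L = (221 × 584) / (221 + 584) = 160.3 kΩ.
V_out = 33.6 × 160.3 / (39.0 + 160.3) = 33.6 × 160.3/199.3 = 27.0 V.

V_out ≈ 27.0 V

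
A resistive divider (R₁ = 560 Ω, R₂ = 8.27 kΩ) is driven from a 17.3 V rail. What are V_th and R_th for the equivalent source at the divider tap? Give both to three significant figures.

V_th is the open-circuit tap voltage: 17.3 × 8270/(560 + 8270) = 16.2 V.
With the supply zeroed, R₁ and R₂ appear in parallel from the tap: R_th = R₁‖R₂ = (560 × 8270)/8830 = 524 Ω.

V_th = 16.2 V, R_th = 524 Ω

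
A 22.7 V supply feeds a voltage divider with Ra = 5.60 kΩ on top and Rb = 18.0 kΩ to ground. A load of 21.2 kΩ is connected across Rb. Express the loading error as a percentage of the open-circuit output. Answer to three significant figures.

16.8 %

Unloaded V = 22.7 × 18.0/23.60 = 17.31 V.
Loaded: Rb‖R_L = 9.735 kΩ, giving V = 22.7 × 9.735/15.33 = 14.41 V.
Drop = (17.31 − 14.41) / 17.31 = 16.8 %.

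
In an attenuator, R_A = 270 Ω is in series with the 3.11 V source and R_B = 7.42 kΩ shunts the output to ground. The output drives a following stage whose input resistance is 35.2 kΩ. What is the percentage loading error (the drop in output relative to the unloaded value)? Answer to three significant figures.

The divider's output (Thévenin) resistance is R_A‖R_B = 260.5 Ω.
Fractional drop under load = R_th/(R_th + R_L) = 260.5 / (260.5 + 35200) = 0.007347.
So the output falls by 0.735 %.

0.735 %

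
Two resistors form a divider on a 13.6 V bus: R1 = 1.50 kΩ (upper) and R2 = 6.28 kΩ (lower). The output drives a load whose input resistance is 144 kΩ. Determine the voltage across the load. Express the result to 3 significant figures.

V_out ≈ 10.9 V

The load sits in parallel with R2: R2‖R_L = (6.28 × 144) / (6.28 + 144) = 6.018 kΩ.
V_out = 13.6 × 6.018 / (1.50 + 6.018) = 13.6 × 6.018/7.518 = 10.9 V.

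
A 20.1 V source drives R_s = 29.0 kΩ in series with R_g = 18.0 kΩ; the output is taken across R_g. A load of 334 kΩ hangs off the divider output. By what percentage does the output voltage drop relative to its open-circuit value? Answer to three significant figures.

The divider's output (Thévenin) resistance is R_s‖R_g = 11.11 kΩ.
Fractional drop under load = R_th/(R_th + R_L) = 11.11 / (11.11 + 334) = 0.03218.
So the output falls by 3.22 %.

3.22 %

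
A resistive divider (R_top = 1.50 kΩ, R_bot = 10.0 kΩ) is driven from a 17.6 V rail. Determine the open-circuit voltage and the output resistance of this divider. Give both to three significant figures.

V_th is the open-circuit tap voltage: 17.6 × 10.0/(1.50 + 10.0) = 15.3 V.
With the supply zeroed, R_top and R_bot appear in parallel from the tap: R_th = R_top‖R_bot = (1.50 × 10.0)/11.50 = 1.30 kΩ.

V_th = 15.3 V, R_th = 1.30 kΩ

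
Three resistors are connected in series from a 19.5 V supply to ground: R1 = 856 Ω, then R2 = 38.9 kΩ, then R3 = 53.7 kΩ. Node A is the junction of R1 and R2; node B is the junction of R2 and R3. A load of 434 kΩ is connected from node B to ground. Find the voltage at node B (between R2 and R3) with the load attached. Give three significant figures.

V ≈ 10.6 V

At node B, R3 is in parallel with the load: R3‖R_L = 47790 Ω.
Below node A the resistance is R2 + (R3‖R_L) = 86690 Ω, so V_A = 19.5 × 86690/87540 = 19.31 V.
Then V_B = V_A × (R3‖R_L)/(R2 + R3‖R_L) = 19.31 × 47790/86690 = 10.6 V.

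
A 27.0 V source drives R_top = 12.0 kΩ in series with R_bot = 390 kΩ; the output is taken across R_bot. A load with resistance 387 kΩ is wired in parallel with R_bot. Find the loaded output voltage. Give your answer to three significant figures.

The load sits in parallel with R_bot: R_bot‖R_L = (390 × 387) / (390 + 387) = 194.2 kΩ.
V_out = 27.0 × 194.2 / (12.0 + 194.2) = 27.0 × 194.2/206.2 = 25.4 V.

V_out ≈ 25.4 V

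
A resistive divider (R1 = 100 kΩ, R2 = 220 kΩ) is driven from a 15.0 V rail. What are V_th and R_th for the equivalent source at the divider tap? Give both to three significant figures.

V_th = 10.3 V, R_th = 68.8 kΩ

V_th is the open-circuit tap voltage: 15.0 × 220/(100 + 220) = 10.3 V.
With the supply zeroed, R1 and R2 appear in parallel from the tap: R_th = R1‖R2 = (100 × 220)/320.0 = 68.8 kΩ.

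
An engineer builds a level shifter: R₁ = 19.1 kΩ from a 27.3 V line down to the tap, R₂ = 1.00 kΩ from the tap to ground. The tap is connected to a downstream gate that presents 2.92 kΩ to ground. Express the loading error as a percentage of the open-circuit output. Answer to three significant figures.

24.6 %

The divider's output (Thévenin) resistance is R₁‖R₂ = 0.9502 kΩ.
Fractional drop under load = R_th/(R_th + R_L) = 0.9502 / (0.9502 + 2.92) = 0.2455.
So the output falls by 24.6 %.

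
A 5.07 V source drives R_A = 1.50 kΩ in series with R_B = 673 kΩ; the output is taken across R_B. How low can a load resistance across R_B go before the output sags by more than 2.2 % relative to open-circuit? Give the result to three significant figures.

R_L(min) ≈ 66.5 kΩ

Output resistance R_th = R_A‖R_B = (1.50 × 673)/674.5 = 1.497 kΩ.
The fractional drop is R_th/(R_th + R_L); requiring this ≤ 0.0220 gives R_L ≥ R_th(1/0.0220 − 1) = 1.497 × 44.45 = 66.5 kΩ.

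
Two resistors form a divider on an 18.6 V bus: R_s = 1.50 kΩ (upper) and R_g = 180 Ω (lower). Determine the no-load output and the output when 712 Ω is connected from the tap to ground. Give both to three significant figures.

Open-circuit: V = 18.6 × 180/(1500 + 180) = 1.99 V.
With the load, R_g becomes R_g‖R_L = 143.7 Ω, so V = 18.6 × 143.7/1644 = 1.63 V.

Unloaded: 1.99 V; loaded: 1.63 V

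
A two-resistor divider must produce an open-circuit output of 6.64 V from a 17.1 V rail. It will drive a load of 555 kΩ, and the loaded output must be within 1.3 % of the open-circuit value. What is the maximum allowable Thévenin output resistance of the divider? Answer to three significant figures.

R_th ≤ 7.31 kΩ

Loading drop = R_th/(R_th + R_L) ≤ 0.0130, so R_th ≤ R_L · ε/(1−ε) = 555 kΩ × 0.0130/0.9870 = 7.31 kΩ.
(Any R1, R2 with R2/(R1+R2) = 0.388 and R1‖R2 ≤ 7.31 kΩ will meet the spec.)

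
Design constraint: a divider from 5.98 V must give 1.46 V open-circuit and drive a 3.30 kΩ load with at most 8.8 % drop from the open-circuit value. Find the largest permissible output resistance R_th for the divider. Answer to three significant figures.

Loading drop = R_th/(R_th + R_L) ≤ 0.0880, so R_th ≤ R_L · ε/(1−ε) = 3.30 kΩ × 0.0880/0.9120 = 318 Ω.
(Any R1, R2 with R2/(R1+R2) = 0.244 and R1‖R2 ≤ 318 Ω will meet the spec.)

R_th ≤ 318 Ω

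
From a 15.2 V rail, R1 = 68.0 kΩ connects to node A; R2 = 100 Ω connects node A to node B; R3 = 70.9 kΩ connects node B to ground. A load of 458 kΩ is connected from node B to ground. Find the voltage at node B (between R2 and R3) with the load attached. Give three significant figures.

V ≈ 7.21 V

At node B, R3 is in parallel with the load: R3‖R_L = 61400 Ω.
Below node A the resistance is R2 + (R3‖R_L) = 61500 Ω, so V_A = 15.2 × 61500/129500 = 7.218 V.
Then V_B = V_A × (R3‖R_L)/(R2 + R3‖R_L) = 7.218 × 61400/61500 = 7.21 V.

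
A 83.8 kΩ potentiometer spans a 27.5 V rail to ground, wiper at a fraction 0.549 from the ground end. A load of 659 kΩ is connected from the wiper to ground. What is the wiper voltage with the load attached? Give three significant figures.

The wiper splits the pot into (1−α)R = 37.79 kΩ above and αR = 46.01 kΩ below.
Lower section ‖ load = 43.00 kΩ.
V_wiper = 27.5 × 43.00/(37.79 + 43.00) = 14.6 V.

V ≈ 14.6 V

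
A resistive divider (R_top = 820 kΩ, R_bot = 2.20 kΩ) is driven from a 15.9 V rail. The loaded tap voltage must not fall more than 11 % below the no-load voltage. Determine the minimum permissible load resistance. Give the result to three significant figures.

Output resistance R_th = R_top‖R_bot = (820 × 2.20)/822.2 = 2.194 kΩ.
The fractional drop is R_th/(R_th + R_L); requiring this ≤ 0.110 gives R_L ≥ R_th(1/0.110 − 1) = 2.194 × 8.091 = 17.8 kΩ.

R_L(min) ≈ 17.8 kΩ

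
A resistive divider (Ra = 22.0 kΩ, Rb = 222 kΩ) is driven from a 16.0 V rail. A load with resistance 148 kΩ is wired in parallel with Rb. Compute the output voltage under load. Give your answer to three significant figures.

The load sits in parallel with Rb: Rb‖R_L = (222 × 148) / (222 + 148) = 88.80 kΩ.
V_out = 16.0 × 88.80 / (22.0 + 88.80) = 16.0 × 88.80/110.8 = 12.8 V.
(Unloaded it would have been 14.6 V.)

V_out ≈ 12.8 V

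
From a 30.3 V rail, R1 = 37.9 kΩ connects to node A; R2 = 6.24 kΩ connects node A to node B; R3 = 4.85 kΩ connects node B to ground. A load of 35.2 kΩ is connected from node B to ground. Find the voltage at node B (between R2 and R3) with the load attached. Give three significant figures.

At node B, R3 is in parallel with the load: R3‖R_L = 4.263 kΩ.
Below node A the resistance is R2 + (R3‖R_L) = 10.50 kΩ, so V_A = 30.3 × 10.50/48.40 = 6.575 V.
Then V_B = V_A × (R3‖R_L)/(R2 + R3‖R_L) = 6.575 × 4.263/10.50 = 2.67 V.

V ≈ 2.67 V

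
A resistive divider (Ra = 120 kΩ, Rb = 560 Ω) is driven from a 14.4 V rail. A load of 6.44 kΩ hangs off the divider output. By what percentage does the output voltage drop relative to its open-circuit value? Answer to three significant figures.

The divider's output (Thévenin) resistance is Ra‖Rb = 557.4 Ω.
Fractional drop under load = R_th/(R_th + R_L) = 557.4 / (557.4 + 6440) = 0.07966.
So the output falls by 7.97 %.

7.97 %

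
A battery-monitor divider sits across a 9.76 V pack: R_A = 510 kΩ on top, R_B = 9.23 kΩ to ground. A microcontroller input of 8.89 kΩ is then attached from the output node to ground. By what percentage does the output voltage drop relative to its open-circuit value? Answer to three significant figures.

Unloaded V = 9.76 × 9.23/519.2 = 0.1735 V.
Loaded: R_B‖R_L = 4.528 kΩ, giving V = 9.76 × 4.528/514.5 = 0.08590 V.
Drop = (0.1735 − 0.08590) / 0.1735 = 50.5 %.

50.5 %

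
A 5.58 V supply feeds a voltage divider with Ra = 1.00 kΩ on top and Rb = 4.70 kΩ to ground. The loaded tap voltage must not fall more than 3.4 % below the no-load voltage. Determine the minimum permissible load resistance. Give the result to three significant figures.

R_L(min) ≈ 23.4 kΩ

Output resistance R_th = Ra‖Rb = (1000 × 4700)/5700 = 824.6 Ω.
The fractional drop is R_th/(R_th + R_L); requiring this ≤ 0.0340 gives R_L ≥ R_th(1/0.0340 − 1) = 824.6 × 28.41 = 23.4 kΩ.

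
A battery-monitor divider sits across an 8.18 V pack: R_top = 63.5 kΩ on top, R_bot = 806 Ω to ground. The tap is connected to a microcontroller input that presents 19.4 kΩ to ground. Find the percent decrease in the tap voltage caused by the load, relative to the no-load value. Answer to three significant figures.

The divider's output (Thévenin) resistance is R_top‖R_bot = 795.9 Ω.
Fractional drop under load = R_th/(R_th + R_L) = 795.9 / (795.9 + 19400) = 0.03941.
So the output falls by 3.94 %.

3.94 %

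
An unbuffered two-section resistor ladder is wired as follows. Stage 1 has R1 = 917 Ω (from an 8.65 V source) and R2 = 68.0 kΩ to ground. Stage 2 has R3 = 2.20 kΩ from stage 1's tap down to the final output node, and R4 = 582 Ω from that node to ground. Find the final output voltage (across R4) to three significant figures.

V_out ≈ 1.35 V

Stage 2 presents R3+R4 = 2782 Ω as a load on stage 1's tap.
Stage 1's lower leg becomes R2‖(R3+R4) = 2673 Ω, so V_mid = 8.65 × 2673/3590 = 6.440 V.
Stage 2 is itself unloaded: V_out = V_mid × R4/(R3+R4) = 6.440 × 582/2782 = 1.35 V.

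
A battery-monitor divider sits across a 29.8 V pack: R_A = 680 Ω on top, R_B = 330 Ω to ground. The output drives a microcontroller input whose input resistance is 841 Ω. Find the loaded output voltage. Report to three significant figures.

V_out ≈ 7.70 V

The load sits in parallel with R_B: R_B‖R_L = (330 × 841) / (330 + 841) = 237.0 Ω.
V_out = 29.8 × 237.0 / (680 + 237.0) = 29.8 × 237.0/917.0 = 7.70 V.
(Unloaded it would have been 9.74 V.)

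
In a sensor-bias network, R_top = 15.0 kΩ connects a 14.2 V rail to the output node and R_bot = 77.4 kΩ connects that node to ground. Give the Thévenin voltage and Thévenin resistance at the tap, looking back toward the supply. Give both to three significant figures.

V_th = 11.9 V, R_th = 12.6 kΩ

V_th is the open-circuit tap voltage: 14.2 × 77.4/(15.0 + 77.4) = 11.9 V.
With the supply zeroed, R_top and R_bot appear in parallel from the tap: R_th = R_top‖R_bot = (15.0 × 77.4)/92.40 = 12.6 kΩ.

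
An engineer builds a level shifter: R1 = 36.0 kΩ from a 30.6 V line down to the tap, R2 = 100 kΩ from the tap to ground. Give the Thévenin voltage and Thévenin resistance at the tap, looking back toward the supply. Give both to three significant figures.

V_th is the open-circuit tap voltage: 30.6 × 100/(36.0 + 100) = 22.5 V.
With the supply zeroed, R1 and R2 appear in parallel from the tap: R_th = R1‖R2 = (36.0 × 100)/136.0 = 26.5 kΩ.

V_th = 22.5 V, R_th = 26.5 kΩ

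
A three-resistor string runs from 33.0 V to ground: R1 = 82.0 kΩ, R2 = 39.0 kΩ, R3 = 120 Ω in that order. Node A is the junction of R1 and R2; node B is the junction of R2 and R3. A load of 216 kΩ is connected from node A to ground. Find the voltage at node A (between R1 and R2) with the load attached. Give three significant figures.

V ≈ 9.49 V

Below node A the series string R2+R3 = 39120 Ω sits in parallel with the 216000 Ω load: 33120 Ω.
V_A = 33.0 × 33120/(82000 + 33120) = 9.49 V.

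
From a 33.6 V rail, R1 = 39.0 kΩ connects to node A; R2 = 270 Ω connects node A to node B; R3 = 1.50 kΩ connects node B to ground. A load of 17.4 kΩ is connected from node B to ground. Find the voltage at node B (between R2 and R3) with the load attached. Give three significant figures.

At node B, R3 is in parallel with the load: R3‖R_L = 1381 Ω.
Below node A the resistance is R2 + (R3‖R_L) = 1651 Ω, so V_A = 33.6 × 1651/40650 = 1.365 V.
Then V_B = V_A × (R3‖R_L)/(R2 + R3‖R_L) = 1.365 × 1381/1651 = 1.14 V.

V ≈ 1.14 V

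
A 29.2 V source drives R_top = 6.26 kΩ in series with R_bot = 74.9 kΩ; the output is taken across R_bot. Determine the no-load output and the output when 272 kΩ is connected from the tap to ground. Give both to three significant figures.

Unloaded: 26.9 V; loaded: 26.4 V

Open-circuit: V = 29.2 × 74.9/(6.26 + 74.9) = 26.9 V.
With the load, R_bot becomes R_bot‖R_L = 58.73 kΩ, so V = 29.2 × 58.73/64.99 = 26.4 V.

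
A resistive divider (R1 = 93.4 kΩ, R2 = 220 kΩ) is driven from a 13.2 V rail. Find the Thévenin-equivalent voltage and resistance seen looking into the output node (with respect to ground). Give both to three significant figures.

V_th = 9.27 V, R_th = 65.6 kΩ

V_th is the open-circuit tap voltage: 13.2 × 220/(93.4 + 220) = 9.27 V.
With the supply zeroed, R1 and R2 appear in parallel from the tap: R_th = R1‖R2 = (93.4 × 220)/313.4 = 65.6 kΩ.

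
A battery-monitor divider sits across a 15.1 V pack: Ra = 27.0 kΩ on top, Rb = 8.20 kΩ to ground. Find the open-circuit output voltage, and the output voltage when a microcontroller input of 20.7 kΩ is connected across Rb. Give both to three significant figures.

Unloaded: 3.52 V; loaded: 2.70 V

Open-circuit: V = 15.1 × 8.20/(27.0 + 8.20) = 3.52 V.
With the load, Rb becomes Rb‖R_L = 5.873 kΩ, so V = 15.1 × 5.873/32.87 = 2.70 V.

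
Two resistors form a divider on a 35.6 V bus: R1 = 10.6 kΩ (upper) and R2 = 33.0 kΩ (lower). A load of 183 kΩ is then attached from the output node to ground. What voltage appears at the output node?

The load sits in parallel with R2: R2‖R_L = (33.0 × 183) / (33.0 + 183) = 27.96 kΩ.
V_out = 35.6 × 27.96 / (10.6 + 27.96) = 35.6 × 27.96/38.56 = 25.8 V.

V_out ≈ 25.8 V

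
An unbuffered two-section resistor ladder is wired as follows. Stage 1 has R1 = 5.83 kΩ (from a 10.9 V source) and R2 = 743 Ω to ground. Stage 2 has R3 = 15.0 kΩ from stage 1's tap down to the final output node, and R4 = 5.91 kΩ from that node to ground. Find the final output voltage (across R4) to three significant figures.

V_out ≈ 0.338 V

Stage 2 presents R3+R4 = 20910 Ω as a load on stage 1's tap.
Stage 1's lower leg becomes R2‖(R3+R4) = 717.5 Ω, so V_mid = 10.9 × 717.5/6548 = 1.194 V.
Stage 2 is itself unloaded: V_out = V_mid × R4/(R3+R4) = 1.194 × 5910/20910 = 0.338 V.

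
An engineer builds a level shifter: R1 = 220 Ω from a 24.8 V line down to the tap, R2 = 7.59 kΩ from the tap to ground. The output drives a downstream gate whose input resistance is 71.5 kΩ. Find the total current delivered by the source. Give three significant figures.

R2‖R_L = 6862 Ω, so the source sees R1 + R2‖R_L = 7082 Ω.
I = 24.8 V / 7082 Ω = 3.50 mA.

I ≈ 3.50 mA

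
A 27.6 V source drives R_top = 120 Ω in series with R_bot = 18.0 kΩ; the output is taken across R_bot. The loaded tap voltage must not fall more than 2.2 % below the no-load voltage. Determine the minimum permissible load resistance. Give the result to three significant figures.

R_L(min) ≈ 5.30 kΩ

Output resistance R_th = R_top‖R_bot = (120 × 18000)/18120 = 119.2 Ω.
The fractional drop is R_th/(R_th + R_L); requiring this ≤ 0.0220 gives R_L ≥ R_th(1/0.0220 − 1) = 119.2 × 44.45 = 5.30 kΩ.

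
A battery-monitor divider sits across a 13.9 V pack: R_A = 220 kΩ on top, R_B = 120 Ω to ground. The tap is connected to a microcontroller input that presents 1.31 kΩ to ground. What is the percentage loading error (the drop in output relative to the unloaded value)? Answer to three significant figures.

8.39 %

The divider's output (Thévenin) resistance is R_A‖R_B = 119.9 Ω.
Fractional drop under load = R_th/(R_th + R_L) = 119.9 / (119.9 + 1310) = 0.08387.
So the output falls by 8.39 %.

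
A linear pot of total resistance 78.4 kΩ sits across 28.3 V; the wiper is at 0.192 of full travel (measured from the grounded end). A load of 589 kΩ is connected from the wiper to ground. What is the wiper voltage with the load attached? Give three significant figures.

V ≈ 5.32 V

The wiper splits the pot into (1−α)R = 63.35 kΩ above and αR = 15.05 kΩ below.
Lower section ‖ load = 14.68 kΩ.
V_wiper = 28.3 × 14.68/(63.35 + 14.68) = 5.32 V.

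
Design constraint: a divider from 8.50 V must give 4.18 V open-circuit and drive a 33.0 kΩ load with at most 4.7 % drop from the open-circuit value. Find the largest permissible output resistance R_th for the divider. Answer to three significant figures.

R_th ≤ 1.63 kΩ

Loading drop = R_th/(R_th + R_L) ≤ 0.0470, so R_th ≤ R_L · ε/(1−ε) = 33.0 kΩ × 0.0470/0.9530 = 1.63 kΩ.
(Any R1, R2 with R2/(R1+R2) = 0.492 and R1‖R2 ≤ 1.63 kΩ will meet the spec.)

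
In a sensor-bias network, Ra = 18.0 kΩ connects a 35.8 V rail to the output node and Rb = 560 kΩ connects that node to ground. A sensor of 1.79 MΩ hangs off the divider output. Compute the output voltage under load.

V_out ≈ 34.4 V

The load sits in parallel with Rb: Rb‖R_L = (560 × 1790) / (560 + 1790) = 426.6 kΩ.
V_out = 35.8 × 426.6 / (18.0 + 426.6) = 35.8 × 426.6/444.6 = 34.4 V.
(Unloaded it would have been 34.7 V.)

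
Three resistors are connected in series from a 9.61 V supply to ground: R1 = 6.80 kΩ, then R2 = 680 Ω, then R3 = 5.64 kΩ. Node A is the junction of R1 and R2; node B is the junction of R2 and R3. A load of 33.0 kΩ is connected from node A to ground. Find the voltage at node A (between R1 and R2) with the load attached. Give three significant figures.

Below node A the series string R2+R3 = 6320 Ω sits in parallel with the 33000 Ω load: 5304 Ω.
V_A = 9.61 × 5304/(6800 + 5304) = 4.21 V.

V ≈ 4.21 V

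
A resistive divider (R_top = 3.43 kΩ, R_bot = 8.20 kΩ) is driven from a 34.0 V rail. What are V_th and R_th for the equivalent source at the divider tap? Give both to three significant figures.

V_th = 24.0 V, R_th = 2.42 kΩ

V_th is the open-circuit tap voltage: 34.0 × 8.20/(3.43 + 8.20) = 24.0 V.
With the supply zeroed, R_top and R_bot appear in parallel from the tap: R_th = R_top‖R_bot = (3.43 × 8.20)/11.63 = 2.42 kΩ.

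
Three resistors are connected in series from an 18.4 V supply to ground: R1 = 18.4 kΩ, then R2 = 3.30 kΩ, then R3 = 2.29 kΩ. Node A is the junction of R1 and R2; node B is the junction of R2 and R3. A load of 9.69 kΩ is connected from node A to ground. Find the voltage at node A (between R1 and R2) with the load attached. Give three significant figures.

V ≈ 2.97 V

Below node A the series string R2+R3 = 5.590 kΩ sits in parallel with the 9.69 kΩ load: 3.545 kΩ.
V_A = 18.4 × 3.545/(18.4 + 3.545) = 2.97 V.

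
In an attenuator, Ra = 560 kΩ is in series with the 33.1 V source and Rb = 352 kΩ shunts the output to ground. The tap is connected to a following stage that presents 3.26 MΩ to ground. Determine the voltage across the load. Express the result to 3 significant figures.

V_out ≈ 12.0 V

The load sits in parallel with Rb: Rb‖R_L = (352 × 3260) / (352 + 3260) = 317.7 kΩ.
V_out = 33.1 × 317.7 / (560 + 317.7) = 33.1 × 317.7/877.7 = 12.0 V.
(Unloaded it would have been 12.8 V.)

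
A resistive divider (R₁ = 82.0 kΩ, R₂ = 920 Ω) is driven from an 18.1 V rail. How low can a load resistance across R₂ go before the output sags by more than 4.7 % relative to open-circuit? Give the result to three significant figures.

Output resistance R_th = R₁‖R₂ = (82000 × 920)/82920 = 909.8 Ω.
The fractional drop is R_th/(R_th + R_L); requiring this ≤ 0.0470 gives R_L ≥ R_th(1/0.0470 − 1) = 909.8 × 20.28 = 18.4 kΩ.

R_L(min) ≈ 18.4 kΩ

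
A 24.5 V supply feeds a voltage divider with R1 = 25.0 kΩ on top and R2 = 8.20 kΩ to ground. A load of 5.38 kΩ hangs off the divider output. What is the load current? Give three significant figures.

I_L ≈ 0.524 mA

R2‖R_L = 3.249 kΩ; V_out = 24.5 × 3.249/28.25 = 2.818 V.
I_L = V_out / R_L = 2.818 / 5.38 kΩ = 0.524 mA.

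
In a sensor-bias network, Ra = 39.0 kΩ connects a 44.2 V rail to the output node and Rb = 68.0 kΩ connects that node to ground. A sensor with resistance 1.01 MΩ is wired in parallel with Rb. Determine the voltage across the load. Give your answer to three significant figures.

V_out ≈ 27.4 V

The load sits in parallel with Rb: Rb‖R_L = (68.0 × 1010) / (68.0 + 1010) = 63.71 kΩ.
V_out = 44.2 × 63.71 / (39.0 + 63.71) = 44.2 × 63.71/102.7 = 27.4 V.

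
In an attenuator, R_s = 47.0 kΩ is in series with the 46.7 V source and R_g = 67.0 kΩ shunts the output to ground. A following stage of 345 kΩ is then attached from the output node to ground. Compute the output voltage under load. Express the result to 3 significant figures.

V_out ≈ 25.4 V

The load sits in parallel with R_g: R_g‖R_L = (67.0 × 345) / (67.0 + 345) = 56.10 kΩ.
V_out = 46.7 × 56.10 / (47.0 + 56.10) = 46.7 × 56.10/103.1 = 25.4 V.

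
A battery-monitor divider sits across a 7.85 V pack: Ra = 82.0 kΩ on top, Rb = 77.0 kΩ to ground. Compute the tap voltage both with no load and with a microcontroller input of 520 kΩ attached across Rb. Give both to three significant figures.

Open-circuit: V = 7.85 × 77.0/(82.0 + 77.0) = 3.80 V.
With the load, Rb becomes Rb‖R_L = 67.07 kΩ, so V = 7.85 × 67.07/149.1 = 3.53 V.

Unloaded: 3.80 V; loaded: 3.53 V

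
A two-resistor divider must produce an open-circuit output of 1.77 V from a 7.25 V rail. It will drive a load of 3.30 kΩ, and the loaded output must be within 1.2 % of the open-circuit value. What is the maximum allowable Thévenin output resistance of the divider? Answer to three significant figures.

Loading drop = R_th/(R_th + R_L) ≤ 0.0120, so R_th ≤ R_L · ε/(1−ε) = 3.30 kΩ × 0.0120/0.9880 = 40.1 Ω.
(Any R1, R2 with R2/(R1+R2) = 0.244 and R1‖R2 ≤ 40.1 Ω will meet the spec.)

R_th ≤ 40.1 Ω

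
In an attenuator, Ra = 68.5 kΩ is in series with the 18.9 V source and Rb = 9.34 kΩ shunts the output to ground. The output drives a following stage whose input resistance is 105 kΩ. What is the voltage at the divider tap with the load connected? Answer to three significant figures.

V_out ≈ 2.10 V

The load sits in parallel with Rb: Rb‖R_L = (9.34 × 105) / (9.34 + 105) = 8.577 kΩ.
V_out = 18.9 × 8.577 / (68.5 + 8.577) = 18.9 × 8.577/77.08 = 2.10 V.
(Unloaded it would have been 2.27 V.)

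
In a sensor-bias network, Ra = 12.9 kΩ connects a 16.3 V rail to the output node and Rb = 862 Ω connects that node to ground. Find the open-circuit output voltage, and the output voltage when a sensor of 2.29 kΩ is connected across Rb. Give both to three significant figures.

Unloaded: 1.02 V; loaded: 0.755 V

Open-circuit: V = 16.3 × 862/(12900 + 862) = 1.02 V.
With the load, Rb becomes Rb‖R_L = 626.3 Ω, so V = 16.3 × 626.3/13530 = 0.755 V.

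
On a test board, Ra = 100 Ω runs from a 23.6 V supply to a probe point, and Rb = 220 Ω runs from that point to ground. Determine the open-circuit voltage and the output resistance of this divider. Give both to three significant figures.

V_th = 16.2 V, R_th = 68.8 Ω

V_th is the open-circuit tap voltage: 23.6 × 220/(100 + 220) = 16.2 V.
With the supply zeroed, Ra and Rb appear in parallel from the tap: R_th = Ra‖Rb = (100 × 220)/320.0 = 68.8 Ω.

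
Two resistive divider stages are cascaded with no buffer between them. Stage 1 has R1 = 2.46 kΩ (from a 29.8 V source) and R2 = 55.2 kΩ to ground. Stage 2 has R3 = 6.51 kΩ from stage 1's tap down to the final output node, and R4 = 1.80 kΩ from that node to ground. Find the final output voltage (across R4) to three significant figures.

V_out ≈ 4.81 V

Stage 2 presents R3+R4 = 8.310 kΩ as a load on stage 1's tap.
Stage 1's lower leg becomes R2‖(R3+R4) = 7.223 kΩ, so V_mid = 29.8 × 7.223/9.683 = 22.23 V.
Stage 2 is itself unloaded: V_out = V_mid × R4/(R3+R4) = 22.23 × 1.80/8.310 = 4.81 V.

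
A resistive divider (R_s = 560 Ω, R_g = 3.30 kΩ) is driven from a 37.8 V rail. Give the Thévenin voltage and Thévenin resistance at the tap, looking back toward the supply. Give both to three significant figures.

V_th is the open-circuit tap voltage: 37.8 × 3300/(560 + 3300) = 32.3 V.
With the supply zeroed, R_s and R_g appear in parallel from the tap: R_th = R_s‖R_g = (560 × 3300)/3860 = 479 Ω.

V_th = 32.3 V, R_th = 479 Ω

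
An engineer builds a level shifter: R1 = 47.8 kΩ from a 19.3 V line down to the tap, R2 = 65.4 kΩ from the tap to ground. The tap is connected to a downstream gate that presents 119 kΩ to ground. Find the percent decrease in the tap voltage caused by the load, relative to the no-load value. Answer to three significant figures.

The divider's output (Thévenin) resistance is R1‖R2 = 27.62 kΩ.
Fractional drop under load = R_th/(R_th + R_L) = 27.62 / (27.62 + 119) = 0.1884.
So the output falls by 18.8 %.

18.8 %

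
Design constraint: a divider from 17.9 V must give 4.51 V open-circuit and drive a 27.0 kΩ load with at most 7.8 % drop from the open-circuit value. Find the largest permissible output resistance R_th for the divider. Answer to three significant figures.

R_th ≤ 2.28 kΩ

Loading drop = R_th/(R_th + R_L) ≤ 0.0780, so R_th ≤ R_L · ε/(1−ε) = 27.0 kΩ × 0.0780/0.9220 = 2.28 kΩ.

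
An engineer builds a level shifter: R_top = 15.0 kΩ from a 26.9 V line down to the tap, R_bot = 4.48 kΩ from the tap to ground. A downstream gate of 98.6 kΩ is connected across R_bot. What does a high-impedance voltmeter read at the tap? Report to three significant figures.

The load sits in parallel with R_bot: R_bot‖R_L = (4.48 × 98.6) / (4.48 + 98.6) = 4.285 kΩ.
V_out = 26.9 × 4.285 / (15.0 + 4.285) = 26.9 × 4.285/19.29 = 5.98 V.
(Unloaded it would have been 6.19 V.)

V_out ≈ 5.98 V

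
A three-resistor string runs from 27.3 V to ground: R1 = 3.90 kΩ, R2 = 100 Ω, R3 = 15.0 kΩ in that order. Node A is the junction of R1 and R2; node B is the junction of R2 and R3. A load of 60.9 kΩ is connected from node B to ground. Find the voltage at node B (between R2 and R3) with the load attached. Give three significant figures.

V ≈ 20.5 V

At node B, R3 is in parallel with the load: R3‖R_L = 12040 Ω.
Below node A the resistance is R2 + (R3‖R_L) = 12140 Ω, so V_A = 27.3 × 12140/16040 = 20.66 V.
Then V_B = V_A × (R3‖R_L)/(R2 + R3‖R_L) = 20.66 × 12040/12140 = 20.5 V.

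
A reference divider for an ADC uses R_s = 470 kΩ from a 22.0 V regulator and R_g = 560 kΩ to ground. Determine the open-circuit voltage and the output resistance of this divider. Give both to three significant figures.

V_th is the open-circuit tap voltage: 22.0 × 560/(470 + 560) = 12.0 V.
With the supply zeroed, R_s and R_g appear in parallel from the tap: R_th = R_s‖R_g = (470 × 560)/1030 = 256 kΩ.

V_th = 12.0 V, R_th = 256 kΩ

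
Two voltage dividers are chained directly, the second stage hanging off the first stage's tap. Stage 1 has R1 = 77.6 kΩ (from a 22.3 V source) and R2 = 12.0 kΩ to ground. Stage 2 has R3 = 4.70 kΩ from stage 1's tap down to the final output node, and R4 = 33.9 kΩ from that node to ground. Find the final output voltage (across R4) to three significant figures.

V_out ≈ 2.07 V

Stage 2 presents R3+R4 = 38.60 kΩ as a load on stage 1's tap.
Stage 1's lower leg becomes R2‖(R3+R4) = 9.154 kΩ, so V_mid = 22.3 × 9.154/86.75 = 2.353 V.
Stage 2 is itself unloaded: V_out = V_mid × R4/(R3+R4) = 2.353 × 33.9/38.60 = 2.07 V.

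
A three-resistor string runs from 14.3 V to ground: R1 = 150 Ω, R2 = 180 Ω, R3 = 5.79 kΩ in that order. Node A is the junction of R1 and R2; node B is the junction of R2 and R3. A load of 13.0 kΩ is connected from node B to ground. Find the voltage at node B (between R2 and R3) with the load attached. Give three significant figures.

At node B, R3 is in parallel with the load: R3‖R_L = 4006 Ω.
Below node A the resistance is R2 + (R3‖R_L) = 4186 Ω, so V_A = 14.3 × 4186/4336 = 13.81 V.
Then V_B = V_A × (R3‖R_L)/(R2 + R3‖R_L) = 13.81 × 4006/4186 = 13.2 V.

V ≈ 13.2 V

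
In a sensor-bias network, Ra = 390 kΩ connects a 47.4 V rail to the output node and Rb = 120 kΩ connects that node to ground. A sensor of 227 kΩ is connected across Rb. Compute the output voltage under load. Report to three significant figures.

The load sits in parallel with Rb: Rb‖R_L = (120 × 227) / (120 + 227) = 78.50 kΩ.
V_out = 47.4 × 78.50 / (390 + 78.50) = 47.4 × 78.50/468.5 = 7.94 V.

V_out ≈ 7.94 V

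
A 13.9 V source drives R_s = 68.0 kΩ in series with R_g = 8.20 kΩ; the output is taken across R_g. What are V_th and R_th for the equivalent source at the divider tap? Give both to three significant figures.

V_th is the open-circuit tap voltage: 13.9 × 8.20/(68.0 + 8.20) = 1.50 V.
With the supply zeroed, R_s and R_g appear in parallel from the tap: R_th = R_s‖R_g = (68.0 × 8.20)/76.20 = 7.32 kΩ.

V_th = 1.50 V, R_th = 7.32 kΩ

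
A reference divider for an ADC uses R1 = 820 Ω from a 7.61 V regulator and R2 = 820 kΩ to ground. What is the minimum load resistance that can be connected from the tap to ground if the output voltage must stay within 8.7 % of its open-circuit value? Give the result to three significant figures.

R_L(min) ≈ 8.60 kΩ

Output resistance R_th = R1‖R2 = (820 × 820000)/820800 = 819.2 Ω.
The fractional drop is R_th/(R_th + R_L); requiring this ≤ 0.0870 gives R_L ≥ R_th(1/0.0870 − 1) = 819.2 × 10.49 = 8.60 kΩ.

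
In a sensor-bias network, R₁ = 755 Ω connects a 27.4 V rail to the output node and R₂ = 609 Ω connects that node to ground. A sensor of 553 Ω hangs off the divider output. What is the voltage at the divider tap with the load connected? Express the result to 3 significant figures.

The load sits in parallel with R₂: R₂‖R_L = (609 × 553) / (609 + 553) = 289.8 Ω.
V_out = 27.4 × 289.8 / (755 + 289.8) = 27.4 × 289.8/1045 = 7.60 V.
(Unloaded it would have been 12.2 V.)

V_out ≈ 7.60 V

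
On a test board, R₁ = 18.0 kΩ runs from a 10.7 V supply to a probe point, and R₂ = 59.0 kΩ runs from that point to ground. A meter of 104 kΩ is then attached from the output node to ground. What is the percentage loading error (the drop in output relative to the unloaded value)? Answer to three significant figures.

11.7 %

Unloaded V = 10.7 × 59.0/77.00 = 8.1987 V.
Loaded: R₂‖R_L = 37.64 kΩ, giving V = 10.7 × 37.64/55.64 = 7.2387 V.
Drop = (8.1987 − 7.2387) / 8.1987 = 11.7 %.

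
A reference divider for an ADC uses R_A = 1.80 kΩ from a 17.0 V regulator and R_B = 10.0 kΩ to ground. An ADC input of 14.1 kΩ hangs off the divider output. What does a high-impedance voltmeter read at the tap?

The load sits in parallel with R_B: R_B‖R_L = (10.0 × 14.1) / (10.0 + 14.1) = 5.851 kΩ.
V_out = 17.0 × 5.851 / (1.80 + 5.851) = 17.0 × 5.851/7.651 = 13.0 V.

V_out ≈ 13.0 V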